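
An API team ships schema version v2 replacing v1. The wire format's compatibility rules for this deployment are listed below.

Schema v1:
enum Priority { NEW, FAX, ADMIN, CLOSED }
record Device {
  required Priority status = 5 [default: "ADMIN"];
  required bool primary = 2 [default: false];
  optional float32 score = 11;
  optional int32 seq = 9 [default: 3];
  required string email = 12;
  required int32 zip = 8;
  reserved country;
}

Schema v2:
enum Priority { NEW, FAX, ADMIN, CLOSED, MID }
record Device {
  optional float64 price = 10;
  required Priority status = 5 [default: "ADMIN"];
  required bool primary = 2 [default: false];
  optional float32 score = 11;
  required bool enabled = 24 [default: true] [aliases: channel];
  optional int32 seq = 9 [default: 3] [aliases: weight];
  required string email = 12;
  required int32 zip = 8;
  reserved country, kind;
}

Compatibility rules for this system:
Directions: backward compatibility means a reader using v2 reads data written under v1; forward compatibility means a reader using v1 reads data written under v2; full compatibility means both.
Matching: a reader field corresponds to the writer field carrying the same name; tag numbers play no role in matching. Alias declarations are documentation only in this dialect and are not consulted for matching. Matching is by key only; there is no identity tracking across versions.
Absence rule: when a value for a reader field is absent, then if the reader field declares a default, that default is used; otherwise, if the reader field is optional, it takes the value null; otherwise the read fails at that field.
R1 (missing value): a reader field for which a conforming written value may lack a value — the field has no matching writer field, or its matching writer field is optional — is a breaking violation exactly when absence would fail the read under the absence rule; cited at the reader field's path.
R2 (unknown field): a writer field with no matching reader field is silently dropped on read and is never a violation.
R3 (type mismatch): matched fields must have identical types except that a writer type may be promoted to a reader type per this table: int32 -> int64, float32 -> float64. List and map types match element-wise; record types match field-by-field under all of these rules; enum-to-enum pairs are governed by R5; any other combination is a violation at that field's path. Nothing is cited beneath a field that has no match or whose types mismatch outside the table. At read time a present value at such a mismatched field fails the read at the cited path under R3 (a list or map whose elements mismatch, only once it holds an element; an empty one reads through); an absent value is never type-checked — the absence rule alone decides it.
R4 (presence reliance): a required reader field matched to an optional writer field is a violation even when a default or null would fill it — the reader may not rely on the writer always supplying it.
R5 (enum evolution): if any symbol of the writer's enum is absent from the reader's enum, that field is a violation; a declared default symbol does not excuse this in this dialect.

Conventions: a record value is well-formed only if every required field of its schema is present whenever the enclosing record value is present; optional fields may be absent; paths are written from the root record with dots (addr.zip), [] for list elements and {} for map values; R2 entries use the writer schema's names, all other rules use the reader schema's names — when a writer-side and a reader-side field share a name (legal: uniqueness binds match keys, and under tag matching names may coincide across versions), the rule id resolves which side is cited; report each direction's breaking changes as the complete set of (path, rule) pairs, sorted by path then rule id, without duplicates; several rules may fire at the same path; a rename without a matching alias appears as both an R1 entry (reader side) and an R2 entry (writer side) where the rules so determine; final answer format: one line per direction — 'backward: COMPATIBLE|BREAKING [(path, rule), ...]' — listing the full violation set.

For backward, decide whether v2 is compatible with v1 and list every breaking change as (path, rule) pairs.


each type pair in Device: writer, then reader
checking backward for Device: reader v2 against writer v1:
  price: no writer-side match
  Priority -> Priority, writer required: status aligns to status
  bool -> bool, writer required: primary aligns to primary
  float32 -> float32, writer optional: score aligns to score
  enabled: no writer-side match
  int32 -> int32, writer optional: seq aligns to seq
  string -> string, writer required: email aligns to email
  int32 -> int32, writer required: zip aligns to zip
  => backward: COMPATIBLE
checking off the Device differences that do not matter here:
  added field price to record Device: optional float64, tag 10 (in v2 it sits immediately before status) -> fires no rule on Device, leaving the asked answer as it is
  enum Priority (field status in record Device): symbol MID added -> affects forward compatibility only, which is not asked
  added field enabled to record Device: required bool, tag 24, default true (in v2 it sits immediately before seq) -> fires no rule on Device, leaving the asked answer as it is

backward: COMPATIBLE []


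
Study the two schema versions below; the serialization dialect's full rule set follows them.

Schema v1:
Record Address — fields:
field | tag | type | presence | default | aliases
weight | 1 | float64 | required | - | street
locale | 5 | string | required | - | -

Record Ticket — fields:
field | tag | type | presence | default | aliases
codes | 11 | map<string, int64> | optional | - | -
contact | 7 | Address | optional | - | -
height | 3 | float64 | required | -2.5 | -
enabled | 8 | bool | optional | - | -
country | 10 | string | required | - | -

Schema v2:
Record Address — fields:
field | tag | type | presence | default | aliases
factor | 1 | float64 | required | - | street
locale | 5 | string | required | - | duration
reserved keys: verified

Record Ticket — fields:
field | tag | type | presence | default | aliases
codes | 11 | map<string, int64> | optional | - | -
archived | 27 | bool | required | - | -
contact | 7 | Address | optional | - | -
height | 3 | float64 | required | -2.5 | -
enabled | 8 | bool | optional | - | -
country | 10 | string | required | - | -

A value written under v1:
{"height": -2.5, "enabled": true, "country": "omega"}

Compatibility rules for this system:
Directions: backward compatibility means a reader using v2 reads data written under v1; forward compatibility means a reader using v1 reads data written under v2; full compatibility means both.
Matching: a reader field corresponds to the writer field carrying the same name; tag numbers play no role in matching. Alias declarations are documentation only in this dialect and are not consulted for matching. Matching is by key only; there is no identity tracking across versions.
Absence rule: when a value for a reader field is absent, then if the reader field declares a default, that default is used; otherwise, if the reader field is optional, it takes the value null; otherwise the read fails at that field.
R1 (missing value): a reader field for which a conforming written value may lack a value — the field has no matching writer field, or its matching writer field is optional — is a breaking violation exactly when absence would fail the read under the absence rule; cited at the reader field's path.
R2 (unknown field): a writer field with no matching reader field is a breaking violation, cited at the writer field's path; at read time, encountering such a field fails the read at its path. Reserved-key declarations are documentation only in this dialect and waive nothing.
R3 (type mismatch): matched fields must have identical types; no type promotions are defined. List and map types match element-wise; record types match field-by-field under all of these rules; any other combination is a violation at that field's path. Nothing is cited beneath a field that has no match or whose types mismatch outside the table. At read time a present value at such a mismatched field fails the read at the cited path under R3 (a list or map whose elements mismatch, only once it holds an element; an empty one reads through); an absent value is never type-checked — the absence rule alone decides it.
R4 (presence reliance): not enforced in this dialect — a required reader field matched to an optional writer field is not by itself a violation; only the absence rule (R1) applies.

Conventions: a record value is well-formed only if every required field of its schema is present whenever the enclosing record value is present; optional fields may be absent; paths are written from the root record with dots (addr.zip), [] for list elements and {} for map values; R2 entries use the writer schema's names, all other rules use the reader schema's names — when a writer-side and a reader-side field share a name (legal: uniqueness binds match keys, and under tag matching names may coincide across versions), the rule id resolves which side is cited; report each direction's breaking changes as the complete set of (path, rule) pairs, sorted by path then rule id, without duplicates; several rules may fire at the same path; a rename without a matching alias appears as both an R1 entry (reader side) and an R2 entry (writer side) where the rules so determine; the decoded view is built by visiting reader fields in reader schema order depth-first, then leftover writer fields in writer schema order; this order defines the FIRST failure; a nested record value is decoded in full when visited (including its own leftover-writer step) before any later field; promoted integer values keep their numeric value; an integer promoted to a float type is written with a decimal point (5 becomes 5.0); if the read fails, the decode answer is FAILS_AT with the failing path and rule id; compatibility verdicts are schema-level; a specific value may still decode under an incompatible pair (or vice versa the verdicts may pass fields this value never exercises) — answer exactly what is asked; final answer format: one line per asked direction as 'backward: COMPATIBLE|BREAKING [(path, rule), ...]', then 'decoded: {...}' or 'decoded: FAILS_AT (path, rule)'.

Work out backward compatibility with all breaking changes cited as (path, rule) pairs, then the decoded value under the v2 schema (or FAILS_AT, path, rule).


the writer's type comes first in each Ticket pair
backward on Ticket — v2 reading data written by v1:
  codes: map<string, int64> -> map<string, int64>, writer optional; from codes
  archived: no writer-side match
  contact: Address -> Address, writer optional; from contact
  height: float64 -> float64, writer required; from height
  enabled: bool -> bool, writer optional; from enabled
  country: string -> string, writer required; from country
  contact.factor: no writer-side match
  contact.locale: string -> string, writer required; from contact.locale
  contact.weight (writer side), unknown to reader
  breaking: (archived, R1)
  breaking: (contact.factor, R1)
  breaking: (contact.weight, R2)
  backward on Ticket therefore BREAKING (3)
decode walk for Ticket under reader schema v2:
  codes := null (not supplied -> null)
  read fails at archived under R1 (no fill)
  => FAILS_AT (archived, R1)

backward: BREAKING [(archived, R1), (contact.factor, R1), (contact.weight, R2)]; decoded: FAILS_AT (archived, R1)


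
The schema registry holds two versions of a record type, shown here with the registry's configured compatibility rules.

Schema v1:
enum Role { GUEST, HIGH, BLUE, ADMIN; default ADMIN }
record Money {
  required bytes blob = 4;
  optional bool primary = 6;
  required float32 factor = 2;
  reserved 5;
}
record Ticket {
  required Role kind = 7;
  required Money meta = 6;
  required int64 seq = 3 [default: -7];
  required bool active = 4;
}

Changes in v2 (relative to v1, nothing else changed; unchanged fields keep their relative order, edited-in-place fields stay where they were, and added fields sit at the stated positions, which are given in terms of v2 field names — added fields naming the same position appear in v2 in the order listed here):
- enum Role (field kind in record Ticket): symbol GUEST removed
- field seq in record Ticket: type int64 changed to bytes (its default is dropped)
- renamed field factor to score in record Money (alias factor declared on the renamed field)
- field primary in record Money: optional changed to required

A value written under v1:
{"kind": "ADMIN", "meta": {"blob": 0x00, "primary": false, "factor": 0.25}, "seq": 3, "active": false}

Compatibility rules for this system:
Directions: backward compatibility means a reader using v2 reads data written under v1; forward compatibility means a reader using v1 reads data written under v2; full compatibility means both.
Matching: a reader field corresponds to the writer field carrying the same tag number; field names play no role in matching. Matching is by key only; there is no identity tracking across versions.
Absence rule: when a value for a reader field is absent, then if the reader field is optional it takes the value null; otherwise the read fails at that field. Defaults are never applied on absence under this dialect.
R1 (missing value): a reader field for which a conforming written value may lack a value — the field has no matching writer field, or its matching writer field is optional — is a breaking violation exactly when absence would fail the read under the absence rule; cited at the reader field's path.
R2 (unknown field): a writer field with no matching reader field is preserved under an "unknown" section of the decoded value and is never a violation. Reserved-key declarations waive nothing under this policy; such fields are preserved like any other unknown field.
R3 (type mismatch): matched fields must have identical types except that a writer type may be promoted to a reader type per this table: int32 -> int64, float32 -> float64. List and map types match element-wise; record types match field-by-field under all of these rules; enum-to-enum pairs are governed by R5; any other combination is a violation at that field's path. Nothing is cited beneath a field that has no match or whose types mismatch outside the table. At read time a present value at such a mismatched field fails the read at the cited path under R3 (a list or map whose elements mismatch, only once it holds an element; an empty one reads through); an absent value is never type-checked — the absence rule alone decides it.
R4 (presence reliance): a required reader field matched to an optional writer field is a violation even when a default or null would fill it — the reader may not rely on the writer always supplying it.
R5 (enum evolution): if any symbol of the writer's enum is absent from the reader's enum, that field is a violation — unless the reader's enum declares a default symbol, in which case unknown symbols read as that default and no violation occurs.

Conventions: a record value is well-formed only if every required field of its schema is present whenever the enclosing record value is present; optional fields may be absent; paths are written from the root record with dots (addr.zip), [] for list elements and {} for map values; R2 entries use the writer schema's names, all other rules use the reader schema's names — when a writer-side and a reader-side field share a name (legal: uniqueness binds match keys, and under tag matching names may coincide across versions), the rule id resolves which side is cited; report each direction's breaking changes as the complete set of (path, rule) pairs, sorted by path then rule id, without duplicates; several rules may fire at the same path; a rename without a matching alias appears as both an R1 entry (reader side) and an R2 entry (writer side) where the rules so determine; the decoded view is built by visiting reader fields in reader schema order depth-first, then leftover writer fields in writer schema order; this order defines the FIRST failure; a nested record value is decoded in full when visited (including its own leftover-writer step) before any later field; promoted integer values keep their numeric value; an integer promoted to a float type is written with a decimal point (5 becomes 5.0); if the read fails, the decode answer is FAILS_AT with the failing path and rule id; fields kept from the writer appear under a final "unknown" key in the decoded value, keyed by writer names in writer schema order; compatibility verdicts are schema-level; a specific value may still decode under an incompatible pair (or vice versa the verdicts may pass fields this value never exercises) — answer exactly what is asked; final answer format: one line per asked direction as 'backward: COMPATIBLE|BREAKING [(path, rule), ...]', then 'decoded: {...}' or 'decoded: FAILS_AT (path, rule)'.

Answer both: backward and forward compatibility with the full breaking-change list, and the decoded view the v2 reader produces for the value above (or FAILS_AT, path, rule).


backward: BREAKING [(meta.primary, R1), (meta.primary, R4), (seq, R3)]; forward: BREAKING [(seq, R3)]; decoded: FAILS_AT (seq, R3)

the writer's type comes first in each Ticket pair
backward on Ticket — v2 reading data written by v1:
  kind: paired with writer kind (Role -> Role; writer required)
  meta: paired with writer meta (Money -> Money; writer required)
  seq: paired with writer seq (int64 -> bytes; writer required)
  active: paired with writer active (bool -> bool; writer required)
  meta.blob: paired with writer meta.blob (bytes -> bytes; writer required)
  meta.primary: paired with writer meta.primary (bool -> bool; writer optional)
  meta.score: paired with writer meta.factor (float32 -> float32; writer required)
  breaking: (meta.primary, R1)
  breaking: (meta.primary, R4)
  breaking: (seq, R3)
  => backward verdict for Ticket: BREAKING, 3 violation(s)
forward on Ticket — v1 reading data written by v2:
  kind: paired with writer kind (Role -> Role; writer required)
  meta: paired with writer meta (Money -> Money; writer required)
  seq: paired with writer seq (bytes -> int64; writer required)
  active: paired with writer active (bool -> bool; writer required)
  meta.blob: paired with writer meta.blob (bytes -> bytes; writer required)
  meta.primary: paired with writer meta.primary (bool -> bool; writer required)
  meta.factor: paired with writer meta.score (float32 -> float32; writer required)
  breaking: (seq, R3)
  => forward verdict for Ticket: BREAKING, 1 violation(s)
decode walk for Ticket under reader schema v2:
  kind := "ADMIN"
  meta.blob := 0x00
  meta.primary := false
  meta.score := 0.25 (from writer factor)
  read fails at seq under R3
  => FAILS_AT (seq, R3)


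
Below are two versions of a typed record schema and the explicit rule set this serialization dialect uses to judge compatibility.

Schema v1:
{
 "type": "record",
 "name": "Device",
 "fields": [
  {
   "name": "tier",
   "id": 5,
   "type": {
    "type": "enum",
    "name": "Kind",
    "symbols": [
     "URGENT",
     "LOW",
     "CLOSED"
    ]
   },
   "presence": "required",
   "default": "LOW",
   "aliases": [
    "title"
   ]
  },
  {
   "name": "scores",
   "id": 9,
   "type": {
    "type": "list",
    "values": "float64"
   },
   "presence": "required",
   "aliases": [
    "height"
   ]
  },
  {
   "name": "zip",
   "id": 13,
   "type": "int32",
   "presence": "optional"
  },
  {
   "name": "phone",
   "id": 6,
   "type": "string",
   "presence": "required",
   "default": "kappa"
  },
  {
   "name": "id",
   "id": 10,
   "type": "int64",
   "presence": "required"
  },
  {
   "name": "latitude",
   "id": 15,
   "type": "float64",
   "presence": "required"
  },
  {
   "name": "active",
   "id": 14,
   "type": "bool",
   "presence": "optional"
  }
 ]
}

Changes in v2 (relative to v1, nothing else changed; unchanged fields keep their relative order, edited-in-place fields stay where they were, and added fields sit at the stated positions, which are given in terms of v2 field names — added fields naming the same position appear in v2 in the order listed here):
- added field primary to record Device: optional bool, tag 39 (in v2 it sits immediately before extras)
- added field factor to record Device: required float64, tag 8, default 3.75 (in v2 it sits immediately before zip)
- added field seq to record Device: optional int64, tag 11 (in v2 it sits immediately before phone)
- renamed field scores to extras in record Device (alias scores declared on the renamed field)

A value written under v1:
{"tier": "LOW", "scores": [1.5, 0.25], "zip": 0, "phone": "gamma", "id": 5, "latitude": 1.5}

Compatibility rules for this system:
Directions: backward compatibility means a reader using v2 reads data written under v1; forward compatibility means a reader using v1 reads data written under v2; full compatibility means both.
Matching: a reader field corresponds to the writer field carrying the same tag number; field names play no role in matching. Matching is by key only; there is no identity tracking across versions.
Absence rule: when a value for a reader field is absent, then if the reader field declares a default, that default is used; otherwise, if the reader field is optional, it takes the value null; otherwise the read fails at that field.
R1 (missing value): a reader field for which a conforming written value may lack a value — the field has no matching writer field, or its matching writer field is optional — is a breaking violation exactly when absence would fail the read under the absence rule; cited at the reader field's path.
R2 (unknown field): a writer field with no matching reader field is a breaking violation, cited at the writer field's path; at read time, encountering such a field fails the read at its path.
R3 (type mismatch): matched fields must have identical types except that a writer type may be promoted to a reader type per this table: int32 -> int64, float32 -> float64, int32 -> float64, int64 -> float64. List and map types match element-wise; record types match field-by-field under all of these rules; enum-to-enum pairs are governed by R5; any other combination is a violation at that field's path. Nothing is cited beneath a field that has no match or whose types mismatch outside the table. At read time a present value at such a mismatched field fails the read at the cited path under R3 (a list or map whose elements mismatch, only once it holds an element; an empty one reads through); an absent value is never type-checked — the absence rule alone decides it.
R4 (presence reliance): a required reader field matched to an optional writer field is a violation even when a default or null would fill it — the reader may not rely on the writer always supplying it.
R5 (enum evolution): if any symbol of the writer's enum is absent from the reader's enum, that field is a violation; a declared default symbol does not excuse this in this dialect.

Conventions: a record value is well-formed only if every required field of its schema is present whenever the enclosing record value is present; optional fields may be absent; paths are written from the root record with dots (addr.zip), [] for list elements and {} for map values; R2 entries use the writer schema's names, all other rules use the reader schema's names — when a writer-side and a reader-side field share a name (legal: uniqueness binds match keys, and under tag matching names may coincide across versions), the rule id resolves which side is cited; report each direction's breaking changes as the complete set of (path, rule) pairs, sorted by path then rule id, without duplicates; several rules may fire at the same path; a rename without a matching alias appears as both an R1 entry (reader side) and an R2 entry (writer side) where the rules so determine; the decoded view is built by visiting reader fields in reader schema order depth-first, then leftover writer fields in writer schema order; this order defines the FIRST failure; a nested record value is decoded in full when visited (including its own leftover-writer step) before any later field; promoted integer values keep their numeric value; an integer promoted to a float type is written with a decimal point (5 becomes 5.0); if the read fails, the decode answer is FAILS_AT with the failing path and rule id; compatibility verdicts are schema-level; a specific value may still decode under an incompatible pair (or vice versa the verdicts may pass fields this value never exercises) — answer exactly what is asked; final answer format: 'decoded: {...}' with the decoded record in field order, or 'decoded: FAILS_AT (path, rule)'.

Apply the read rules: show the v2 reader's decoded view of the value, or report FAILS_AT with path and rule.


in Device below, arrows point writer -> reader
migrating the Device value to v2:
  tier := "LOW"
  primary := null (not supplied -> null)
  extras := [1.5, 0.25] (from writer scores)
  factor := 3.75 (no value, default fills)
  zip := 0
  seq := null (not supplied -> null)
  phone := "gamma"
  id := 5
  latitude := 1.5
  active := null (not supplied -> null)
  => decoded: {"tier": "LOW", "primary": null, "extras": [1.5, 0.25], "factor": 3.75, "zip": 0, "seq": null, "phone": "gamma", "id": 5, "latitude": 1.5, "active": null}

decoded: {"tier": "LOW", "primary": null, "extras": [1.5, 0.25], "factor": 3.75, "zip": 0, "seq": null, "phone": "gamma", "id": 5, "latitude": 1.5, "active": null}


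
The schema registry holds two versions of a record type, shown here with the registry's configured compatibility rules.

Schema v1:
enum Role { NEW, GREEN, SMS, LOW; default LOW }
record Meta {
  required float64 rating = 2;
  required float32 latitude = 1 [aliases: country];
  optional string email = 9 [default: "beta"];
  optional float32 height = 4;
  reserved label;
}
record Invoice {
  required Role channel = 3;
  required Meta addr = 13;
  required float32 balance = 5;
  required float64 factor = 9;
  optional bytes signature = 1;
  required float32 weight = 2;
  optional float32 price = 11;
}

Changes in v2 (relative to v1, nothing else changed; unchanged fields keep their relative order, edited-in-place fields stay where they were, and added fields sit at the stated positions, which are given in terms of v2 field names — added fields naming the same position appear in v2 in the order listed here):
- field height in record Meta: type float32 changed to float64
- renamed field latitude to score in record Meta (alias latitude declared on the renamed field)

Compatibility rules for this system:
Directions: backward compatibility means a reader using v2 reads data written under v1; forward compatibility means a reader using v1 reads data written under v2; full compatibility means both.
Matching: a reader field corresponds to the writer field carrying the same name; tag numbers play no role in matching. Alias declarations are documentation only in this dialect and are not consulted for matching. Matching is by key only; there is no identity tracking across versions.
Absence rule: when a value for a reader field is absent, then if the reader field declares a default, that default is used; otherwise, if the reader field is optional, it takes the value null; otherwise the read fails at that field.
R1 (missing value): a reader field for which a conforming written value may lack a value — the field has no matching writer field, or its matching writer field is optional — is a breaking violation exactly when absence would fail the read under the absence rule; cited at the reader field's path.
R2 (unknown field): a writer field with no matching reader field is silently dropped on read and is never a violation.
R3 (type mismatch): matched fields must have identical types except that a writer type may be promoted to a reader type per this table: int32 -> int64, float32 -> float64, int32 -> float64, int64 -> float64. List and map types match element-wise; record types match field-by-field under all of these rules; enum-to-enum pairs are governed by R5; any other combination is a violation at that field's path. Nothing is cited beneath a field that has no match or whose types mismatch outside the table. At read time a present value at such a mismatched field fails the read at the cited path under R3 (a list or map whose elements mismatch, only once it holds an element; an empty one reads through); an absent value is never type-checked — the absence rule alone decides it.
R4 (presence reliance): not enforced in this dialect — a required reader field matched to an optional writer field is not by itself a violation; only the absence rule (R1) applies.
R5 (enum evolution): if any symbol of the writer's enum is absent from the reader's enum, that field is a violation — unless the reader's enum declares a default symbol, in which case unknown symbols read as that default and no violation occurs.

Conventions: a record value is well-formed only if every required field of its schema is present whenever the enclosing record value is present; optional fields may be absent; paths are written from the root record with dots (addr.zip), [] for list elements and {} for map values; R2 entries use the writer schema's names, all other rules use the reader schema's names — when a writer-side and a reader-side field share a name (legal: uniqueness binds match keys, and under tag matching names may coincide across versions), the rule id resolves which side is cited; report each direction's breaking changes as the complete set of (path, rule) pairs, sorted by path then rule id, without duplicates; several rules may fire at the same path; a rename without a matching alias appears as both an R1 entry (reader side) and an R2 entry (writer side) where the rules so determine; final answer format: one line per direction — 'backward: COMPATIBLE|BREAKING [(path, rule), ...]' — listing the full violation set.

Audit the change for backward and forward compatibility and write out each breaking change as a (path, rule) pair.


arrows below run writer -> reader for Invoice
backward pass over Invoice, reader schema v2, writer schema v1:
  channel: Role -> Role, writer required; from channel
  addr: Meta -> Meta, writer required; from addr
  balance: float32 -> float32, writer required; from balance
  factor: float64 -> float64, writer required; from factor
  signature: bytes -> bytes, writer optional; from signature
  weight: float32 -> float32, writer required; from weight
  price: float32 -> float32, writer optional; from price
  addr.rating: float64 -> float64, writer required; from addr.rating
  no writer field matches reader addr.score
  addr.email: string -> string, writer optional; from addr.email
  addr.height: float32 -> float64, writer optional; from addr.height
  writer field addr.latitude has no reader counterpart
  R1 fires at addr.score
  backward on Invoice therefore BREAKING (1)
forward pass over Invoice, reader schema v1, writer schema v2:
  channel: Role -> Role, writer required; from channel
  addr: Meta -> Meta, writer required; from addr
  balance: float32 -> float32, writer required; from balance
  factor: float64 -> float64, writer required; from factor
  signature: bytes -> bytes, writer optional; from signature
  weight: float32 -> float32, writer required; from weight
  price: float32 -> float32, writer optional; from price
  addr.rating: float64 -> float64, writer required; from addr.rating
  no writer field matches reader addr.latitude
  addr.email: string -> string, writer optional; from addr.email
  addr.height: float64 -> float32, writer optional; from addr.height
  writer field addr.score has no reader counterpart
  R3 fires at addr.height
  R1 fires at addr.latitude
  forward on Invoice therefore BREAKING (2)

backward: BREAKING [(addr.score, R1)]; forward: BREAKING [(addr.height, R3), (addr.latitude, R1)]


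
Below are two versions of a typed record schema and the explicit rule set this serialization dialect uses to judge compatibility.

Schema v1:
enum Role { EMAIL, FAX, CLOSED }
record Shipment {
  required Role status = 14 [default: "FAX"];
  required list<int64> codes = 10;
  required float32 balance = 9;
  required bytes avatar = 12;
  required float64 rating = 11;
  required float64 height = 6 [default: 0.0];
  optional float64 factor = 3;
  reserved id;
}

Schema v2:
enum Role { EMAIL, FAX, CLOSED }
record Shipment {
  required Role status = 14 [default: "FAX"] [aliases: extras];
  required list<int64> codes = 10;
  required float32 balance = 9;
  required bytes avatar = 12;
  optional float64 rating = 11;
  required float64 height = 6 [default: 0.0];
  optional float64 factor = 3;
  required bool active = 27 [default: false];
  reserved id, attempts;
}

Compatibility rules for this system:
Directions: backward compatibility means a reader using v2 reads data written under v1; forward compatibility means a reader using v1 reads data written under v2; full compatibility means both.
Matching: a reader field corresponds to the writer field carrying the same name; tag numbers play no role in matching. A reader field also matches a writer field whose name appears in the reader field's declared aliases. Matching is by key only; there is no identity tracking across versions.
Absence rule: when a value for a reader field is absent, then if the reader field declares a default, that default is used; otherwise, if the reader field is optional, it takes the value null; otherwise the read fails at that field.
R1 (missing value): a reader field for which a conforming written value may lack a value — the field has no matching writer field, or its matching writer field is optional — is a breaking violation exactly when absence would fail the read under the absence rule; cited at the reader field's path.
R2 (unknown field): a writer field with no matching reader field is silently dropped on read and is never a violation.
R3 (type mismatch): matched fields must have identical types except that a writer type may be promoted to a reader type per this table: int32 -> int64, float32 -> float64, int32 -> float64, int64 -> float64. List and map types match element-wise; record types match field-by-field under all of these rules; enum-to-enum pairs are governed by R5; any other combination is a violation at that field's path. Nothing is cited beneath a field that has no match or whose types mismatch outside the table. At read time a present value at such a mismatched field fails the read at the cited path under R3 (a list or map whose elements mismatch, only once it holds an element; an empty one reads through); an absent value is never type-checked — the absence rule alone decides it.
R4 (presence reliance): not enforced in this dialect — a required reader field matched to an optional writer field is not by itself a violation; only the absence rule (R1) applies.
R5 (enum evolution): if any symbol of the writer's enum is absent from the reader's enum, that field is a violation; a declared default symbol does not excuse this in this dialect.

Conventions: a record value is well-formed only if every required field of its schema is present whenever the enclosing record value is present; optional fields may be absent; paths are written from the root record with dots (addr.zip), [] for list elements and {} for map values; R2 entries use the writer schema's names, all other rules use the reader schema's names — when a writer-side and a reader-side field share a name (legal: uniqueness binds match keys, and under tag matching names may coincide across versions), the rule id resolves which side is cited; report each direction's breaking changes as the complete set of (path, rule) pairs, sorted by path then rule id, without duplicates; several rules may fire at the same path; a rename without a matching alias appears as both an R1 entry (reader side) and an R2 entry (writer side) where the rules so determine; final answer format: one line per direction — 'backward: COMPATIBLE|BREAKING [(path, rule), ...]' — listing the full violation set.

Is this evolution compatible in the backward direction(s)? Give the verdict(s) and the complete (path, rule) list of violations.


backward: COMPATIBLE []

in Shipment below, arrows point writer -> reader
backward pass over Shipment, reader schema v2, writer schema v1:
  status: paired with writer status (Role -> Role; writer required)
  codes: paired with writer codes (list<int64> -> list<int64>; writer required)
  balance: paired with writer balance (float32 -> float32; writer required)
  avatar: paired with writer avatar (bytes -> bytes; writer required)
  rating: paired with writer rating (float64 -> float64; writer required)
  height: paired with writer height (float64 -> float64; writer required)
  factor: paired with writer factor (float64 -> float64; writer optional)
  active has no writer counterpart
  => backward verdict for Shipment: COMPATIBLE, no violations
the other Shipment changes do not affect what is asked:
  added field active to record Shipment: required bool, tag 27, default false (in v2 it sits last) -> no rule fires on it in Shipment's dialect; the asked verdict holds
  field rating in record Shipment: required changed to optional -> fires only in the forward direction of Shipment, which is not asked here


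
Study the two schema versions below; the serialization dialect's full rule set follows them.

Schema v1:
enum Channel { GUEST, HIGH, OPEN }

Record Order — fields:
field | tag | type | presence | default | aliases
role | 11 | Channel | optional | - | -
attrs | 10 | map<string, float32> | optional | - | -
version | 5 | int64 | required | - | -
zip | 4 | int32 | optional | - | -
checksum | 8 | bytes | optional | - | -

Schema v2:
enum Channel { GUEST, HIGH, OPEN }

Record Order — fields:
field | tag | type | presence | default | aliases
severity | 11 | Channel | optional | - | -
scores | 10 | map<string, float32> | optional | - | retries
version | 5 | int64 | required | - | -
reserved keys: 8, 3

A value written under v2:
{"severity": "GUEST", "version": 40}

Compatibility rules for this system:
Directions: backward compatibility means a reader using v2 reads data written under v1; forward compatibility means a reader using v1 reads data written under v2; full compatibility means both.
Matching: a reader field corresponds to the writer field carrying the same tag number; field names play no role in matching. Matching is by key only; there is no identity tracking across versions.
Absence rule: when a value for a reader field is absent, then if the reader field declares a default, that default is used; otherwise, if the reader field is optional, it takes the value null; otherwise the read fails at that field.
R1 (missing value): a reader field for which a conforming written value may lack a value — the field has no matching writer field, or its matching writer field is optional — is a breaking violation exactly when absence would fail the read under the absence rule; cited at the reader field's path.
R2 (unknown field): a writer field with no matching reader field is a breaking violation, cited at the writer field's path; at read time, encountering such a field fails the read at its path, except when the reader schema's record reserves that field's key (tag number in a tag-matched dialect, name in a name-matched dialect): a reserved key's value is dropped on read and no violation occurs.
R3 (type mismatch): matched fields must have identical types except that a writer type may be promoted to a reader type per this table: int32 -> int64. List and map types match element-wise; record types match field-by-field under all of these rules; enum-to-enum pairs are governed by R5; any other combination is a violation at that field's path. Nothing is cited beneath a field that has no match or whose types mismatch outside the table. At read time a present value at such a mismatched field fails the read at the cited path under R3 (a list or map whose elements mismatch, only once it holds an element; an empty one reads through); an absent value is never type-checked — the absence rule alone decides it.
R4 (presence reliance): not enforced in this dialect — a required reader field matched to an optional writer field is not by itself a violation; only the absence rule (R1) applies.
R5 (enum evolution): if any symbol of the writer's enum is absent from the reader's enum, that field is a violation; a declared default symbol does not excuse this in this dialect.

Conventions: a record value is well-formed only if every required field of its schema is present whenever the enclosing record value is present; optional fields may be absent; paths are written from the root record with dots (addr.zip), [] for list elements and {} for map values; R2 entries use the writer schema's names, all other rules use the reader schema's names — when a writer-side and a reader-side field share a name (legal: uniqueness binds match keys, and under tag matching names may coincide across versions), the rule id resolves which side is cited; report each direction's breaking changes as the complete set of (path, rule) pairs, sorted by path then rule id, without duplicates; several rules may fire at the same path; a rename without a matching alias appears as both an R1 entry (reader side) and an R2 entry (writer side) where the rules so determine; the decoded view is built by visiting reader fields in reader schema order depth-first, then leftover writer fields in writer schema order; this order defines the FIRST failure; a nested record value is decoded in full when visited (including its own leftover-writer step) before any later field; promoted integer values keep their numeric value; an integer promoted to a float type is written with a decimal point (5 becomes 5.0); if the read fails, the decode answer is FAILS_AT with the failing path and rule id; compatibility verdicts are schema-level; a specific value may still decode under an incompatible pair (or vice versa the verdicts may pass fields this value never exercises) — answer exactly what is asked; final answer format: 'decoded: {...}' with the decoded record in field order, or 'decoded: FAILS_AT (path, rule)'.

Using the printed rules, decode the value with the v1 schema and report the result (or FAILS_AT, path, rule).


decoded: {"role": "GUEST", "attrs": null, "version": 40, "zip": null, "checksum": null}

in Order below, arrows point writer -> reader
decode (reader v1):
  role := "GUEST" (from writer severity)
  attrs := null (not supplied -> null)
  version := 40
  zip := null (not supplied -> null)
  checksum := null (not supplied -> null)
  => decoded: {"role": "GUEST", "attrs": null, "version": 40, "zip": null, "checksum": null}
remaining Order differences; none change what is asked:
  renamed field role to severity in record Order -> triggers nothing under the printed rules; the Order answer is the same either way
  removed field checksum from record Order (its key 8 joins the reserved list) -> triggers nothing under the printed rules; the Order answer is the same either way
  renamed field attrs to scores in record Order -> triggers nothing under the printed rules; the Order answer is the same either way
  removed field zip from record Order -> shifts the Order verdicts, not this decode
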